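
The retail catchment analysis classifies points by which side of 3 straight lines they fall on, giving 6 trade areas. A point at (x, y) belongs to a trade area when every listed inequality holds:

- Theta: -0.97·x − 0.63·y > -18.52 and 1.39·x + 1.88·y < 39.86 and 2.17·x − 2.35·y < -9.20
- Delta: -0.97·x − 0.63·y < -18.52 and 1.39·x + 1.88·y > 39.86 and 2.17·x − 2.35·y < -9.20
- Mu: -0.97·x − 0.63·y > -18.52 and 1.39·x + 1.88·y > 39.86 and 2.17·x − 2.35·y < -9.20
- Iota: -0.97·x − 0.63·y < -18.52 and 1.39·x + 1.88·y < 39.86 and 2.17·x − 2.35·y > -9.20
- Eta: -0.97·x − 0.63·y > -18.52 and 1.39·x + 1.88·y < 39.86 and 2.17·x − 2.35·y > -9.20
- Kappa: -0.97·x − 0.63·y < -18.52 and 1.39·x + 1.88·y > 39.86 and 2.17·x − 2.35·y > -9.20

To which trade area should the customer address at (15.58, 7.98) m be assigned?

-0.97·15.58 − 0.63·7.98 = -20.140, which is < -18.52
1.39·15.58 + 1.88·7.98 = 36.659, which is < 39.86
2.17·15.58 − 2.35·7.98 = 15.056, which is > -9.20
This sign pattern matches Iota.

Iota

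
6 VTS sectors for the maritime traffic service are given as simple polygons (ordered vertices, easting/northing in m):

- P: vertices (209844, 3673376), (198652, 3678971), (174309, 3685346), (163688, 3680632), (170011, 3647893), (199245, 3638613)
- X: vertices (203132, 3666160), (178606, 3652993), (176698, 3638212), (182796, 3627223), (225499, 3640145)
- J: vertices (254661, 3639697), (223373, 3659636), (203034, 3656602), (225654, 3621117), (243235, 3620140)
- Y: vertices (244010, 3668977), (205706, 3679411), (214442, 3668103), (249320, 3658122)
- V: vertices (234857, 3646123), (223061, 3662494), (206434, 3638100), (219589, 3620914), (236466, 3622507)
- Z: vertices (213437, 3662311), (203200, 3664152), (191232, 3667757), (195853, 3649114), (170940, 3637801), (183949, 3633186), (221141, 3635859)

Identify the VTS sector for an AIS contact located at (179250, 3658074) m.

P

Cast a ray rightward from (179250, 3658074). For each polygon, the edges (by vertex number in listed order) whose endpoints lie on opposite sides of northing = 3658074, where each meets that height, and whether that is right or left of the point:
P: 4–5 at easting≈168044.7 (left), 6–1 at easting≈205178.5 (right) → 1 crossing.
X: 1–2 at easting≈188070.3 (right), 5–1 at easting≈210084.1 (right) → 2 crossings.
J: 1–2 at easting≈225824.1 (right), 2–3 at easting≈212901.8 (right) → 2 crossings.
Y: no edge straddles that height → 0 crossings.
V: 1–2 at easting≈226245.8 (right), 2–3 at easting≈220048.3 (right) → 2 crossings.
Z: 3–4 at easting≈193632.1 (right), 7–1 at easting≈214671.0 (right) → 2 crossings.
Only P has an odd count, so the point is inside P.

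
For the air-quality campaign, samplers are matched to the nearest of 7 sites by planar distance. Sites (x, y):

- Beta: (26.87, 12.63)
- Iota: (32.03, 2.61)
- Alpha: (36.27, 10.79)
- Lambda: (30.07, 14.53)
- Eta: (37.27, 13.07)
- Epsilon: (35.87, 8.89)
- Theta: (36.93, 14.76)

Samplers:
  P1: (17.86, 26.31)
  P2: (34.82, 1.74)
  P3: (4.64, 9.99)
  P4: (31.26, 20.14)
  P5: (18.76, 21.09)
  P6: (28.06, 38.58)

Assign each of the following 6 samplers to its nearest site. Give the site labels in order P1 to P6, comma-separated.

P1 → Beta (d²=268.32)
P2 → Iota (d²=8.54)
P3 → Beta (d²=501.14)
P4 → Lambda (d²=32.89)
P5 → Beta (d²=137.34)
P6 → Lambda (d²=582.44)

Beta, Iota, Beta, Lambda, Beta, Lambda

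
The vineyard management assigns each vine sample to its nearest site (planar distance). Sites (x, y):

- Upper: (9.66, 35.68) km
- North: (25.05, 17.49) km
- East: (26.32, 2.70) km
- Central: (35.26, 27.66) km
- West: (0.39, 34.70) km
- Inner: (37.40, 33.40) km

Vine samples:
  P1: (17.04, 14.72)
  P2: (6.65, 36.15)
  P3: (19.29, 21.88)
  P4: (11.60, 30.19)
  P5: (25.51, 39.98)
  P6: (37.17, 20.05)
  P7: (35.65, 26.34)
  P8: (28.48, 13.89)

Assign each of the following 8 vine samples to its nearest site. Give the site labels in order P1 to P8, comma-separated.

North, Upper, North, Upper, Inner, Central, Central, North

P1 → North (d²=71.83)
P2 → Upper (d²=9.28)
P3 → North (d²=52.45)
P4 → Upper (d²=33.90)
P5 → Inner (d²=184.67)
P6 → Central (d²=61.56)
P7 → Central (d²=1.89)
P8 → North (d²=24.72)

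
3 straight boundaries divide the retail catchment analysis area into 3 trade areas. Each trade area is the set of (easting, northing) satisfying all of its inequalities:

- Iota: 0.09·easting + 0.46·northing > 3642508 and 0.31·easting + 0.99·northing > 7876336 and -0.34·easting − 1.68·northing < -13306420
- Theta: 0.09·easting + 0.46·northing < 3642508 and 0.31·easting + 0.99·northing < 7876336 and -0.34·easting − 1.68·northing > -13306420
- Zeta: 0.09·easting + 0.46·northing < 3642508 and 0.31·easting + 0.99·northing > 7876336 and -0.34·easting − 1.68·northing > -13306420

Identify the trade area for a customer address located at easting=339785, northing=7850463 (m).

Zeta

0.09·339785 + 0.46·7850463 = 3641793.630, which is < 3642508
0.31·339785 + 0.99·7850463 = 7877291.720, which is > 7876336
-0.34·339785 − 1.68·7850463 = -13304304.740, which is > -13306420
This sign pattern matches Zeta.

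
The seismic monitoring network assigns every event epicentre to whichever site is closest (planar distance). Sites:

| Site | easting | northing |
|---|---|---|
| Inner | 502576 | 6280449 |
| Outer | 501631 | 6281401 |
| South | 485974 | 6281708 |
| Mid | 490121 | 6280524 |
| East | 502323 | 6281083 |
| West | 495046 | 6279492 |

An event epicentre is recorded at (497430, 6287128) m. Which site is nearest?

Outer

Squared distances to each site:
Inner: 71090357.000; Outer: 50446930.000; South: 160616336.000; Mid: 97034297.000; East: 60483474.000; West: 63991952.000.
Minimum at Outer.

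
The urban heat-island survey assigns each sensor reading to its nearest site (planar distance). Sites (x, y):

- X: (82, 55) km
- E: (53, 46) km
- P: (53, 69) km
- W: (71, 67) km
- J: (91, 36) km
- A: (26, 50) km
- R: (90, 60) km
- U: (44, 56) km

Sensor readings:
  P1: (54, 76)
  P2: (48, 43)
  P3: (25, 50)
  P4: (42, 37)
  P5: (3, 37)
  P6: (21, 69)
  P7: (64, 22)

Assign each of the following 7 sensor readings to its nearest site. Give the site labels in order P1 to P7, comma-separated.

P, E, A, E, A, A, E

P1 → P (d²=50.00)
P2 → E (d²=34.00)
P3 → A (d²=1.00)
P4 → E (d²=202.00)
P5 → A (d²=698.00)
P6 → A (d²=386.00)
P7 → E (d²=697.00)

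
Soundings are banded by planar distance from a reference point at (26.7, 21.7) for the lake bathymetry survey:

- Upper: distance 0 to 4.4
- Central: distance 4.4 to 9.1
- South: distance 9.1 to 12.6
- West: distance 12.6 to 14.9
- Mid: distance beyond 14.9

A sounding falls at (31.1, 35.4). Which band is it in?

Distance = √((31.1−26.7)² + (35.4−21.7)²) = √(19.360 + 187.690) = 14.389.
12.6 ≤ 14.389 < 14.9 → West.

West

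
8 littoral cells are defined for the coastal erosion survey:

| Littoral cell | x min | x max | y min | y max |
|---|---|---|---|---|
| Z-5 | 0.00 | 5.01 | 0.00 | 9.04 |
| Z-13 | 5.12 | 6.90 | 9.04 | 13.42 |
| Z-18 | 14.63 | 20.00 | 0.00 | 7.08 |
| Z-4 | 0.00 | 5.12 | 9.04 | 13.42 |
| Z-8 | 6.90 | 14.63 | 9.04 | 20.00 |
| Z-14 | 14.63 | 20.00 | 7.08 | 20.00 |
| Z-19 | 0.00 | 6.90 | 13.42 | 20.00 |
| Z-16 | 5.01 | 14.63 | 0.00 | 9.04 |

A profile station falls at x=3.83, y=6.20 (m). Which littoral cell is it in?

Z-5

The point has x = 3.83 and y = 6.20.
Only Z-5 satisfies 0.00 ≤ x ≤ 5.01 and 0.00 ≤ y ≤ 9.04.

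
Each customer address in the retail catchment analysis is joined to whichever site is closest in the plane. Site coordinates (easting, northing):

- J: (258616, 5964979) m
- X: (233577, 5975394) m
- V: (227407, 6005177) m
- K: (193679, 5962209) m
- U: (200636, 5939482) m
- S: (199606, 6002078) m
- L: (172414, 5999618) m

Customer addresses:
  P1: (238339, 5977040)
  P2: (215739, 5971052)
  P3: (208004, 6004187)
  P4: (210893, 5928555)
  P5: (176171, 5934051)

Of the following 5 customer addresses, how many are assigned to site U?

P1 → X
P2 → X
P3 → S
P4 → U
P5 → U
2 of the 5 go to U.

2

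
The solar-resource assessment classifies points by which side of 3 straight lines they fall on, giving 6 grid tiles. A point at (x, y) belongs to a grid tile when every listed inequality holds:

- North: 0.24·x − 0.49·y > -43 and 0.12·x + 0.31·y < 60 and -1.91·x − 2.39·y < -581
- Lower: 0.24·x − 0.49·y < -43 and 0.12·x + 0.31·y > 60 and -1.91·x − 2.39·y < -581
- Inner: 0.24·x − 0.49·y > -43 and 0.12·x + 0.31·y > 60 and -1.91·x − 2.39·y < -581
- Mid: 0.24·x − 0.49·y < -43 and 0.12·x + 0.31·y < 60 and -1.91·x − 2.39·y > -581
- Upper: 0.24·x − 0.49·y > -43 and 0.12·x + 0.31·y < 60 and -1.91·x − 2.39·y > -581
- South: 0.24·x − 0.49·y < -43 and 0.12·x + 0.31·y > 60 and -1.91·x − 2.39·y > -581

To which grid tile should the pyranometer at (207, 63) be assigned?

0.24·207 − 0.49·63 = 18.810, which is > -43
0.12·207 + 0.31·63 = 44.370, which is < 60
-1.91·207 − 2.39·63 = -545.940, which is > -581
This sign pattern matches Upper.

Upper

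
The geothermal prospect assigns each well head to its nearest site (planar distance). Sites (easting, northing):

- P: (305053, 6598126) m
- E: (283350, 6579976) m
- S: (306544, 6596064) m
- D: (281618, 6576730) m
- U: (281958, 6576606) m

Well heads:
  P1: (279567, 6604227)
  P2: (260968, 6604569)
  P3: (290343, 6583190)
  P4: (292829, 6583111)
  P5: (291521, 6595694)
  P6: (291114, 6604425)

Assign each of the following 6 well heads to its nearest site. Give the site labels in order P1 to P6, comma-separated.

P1 → E (d²=602422090.00)
P2 → E (d²=1105769573.00)
P3 → E (d²=59231845.00)
P4 → E (d²=99679666.00)
P5 → P (d²=189029648.00)
P6 → P (d²=233973122.00)

E, E, E, E, P, P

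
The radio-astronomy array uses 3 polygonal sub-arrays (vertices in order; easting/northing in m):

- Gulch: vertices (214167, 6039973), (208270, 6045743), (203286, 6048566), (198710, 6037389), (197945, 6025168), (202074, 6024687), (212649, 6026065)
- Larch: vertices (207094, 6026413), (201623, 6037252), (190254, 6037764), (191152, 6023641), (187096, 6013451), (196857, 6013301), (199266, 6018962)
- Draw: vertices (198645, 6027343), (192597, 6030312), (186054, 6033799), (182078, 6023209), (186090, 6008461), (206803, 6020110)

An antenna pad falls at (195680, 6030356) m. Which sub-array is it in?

Larch

Cast a ray rightward from (195680, 6030356). For each polygon, the edges (by vertex number in listed order) whose endpoints lie on opposite sides of northing = 6030356, where each meets that height, and whether that is right or left of the point:
Gulch: 4–5 at easting≈198269.8 (right), 7–1 at easting≈213117.3 (right) → 2 crossings.
Larch: 1–2 at easting≈205103.8 (right), 3–4 at easting≈190725.0 (left) → 1 crossing.
Draw: 2–3 at easting≈192514.4 (left), 3–4 at easting≈184761.3 (left) → 0 crossings.
Only Larch has an odd count, so the point is inside Larch.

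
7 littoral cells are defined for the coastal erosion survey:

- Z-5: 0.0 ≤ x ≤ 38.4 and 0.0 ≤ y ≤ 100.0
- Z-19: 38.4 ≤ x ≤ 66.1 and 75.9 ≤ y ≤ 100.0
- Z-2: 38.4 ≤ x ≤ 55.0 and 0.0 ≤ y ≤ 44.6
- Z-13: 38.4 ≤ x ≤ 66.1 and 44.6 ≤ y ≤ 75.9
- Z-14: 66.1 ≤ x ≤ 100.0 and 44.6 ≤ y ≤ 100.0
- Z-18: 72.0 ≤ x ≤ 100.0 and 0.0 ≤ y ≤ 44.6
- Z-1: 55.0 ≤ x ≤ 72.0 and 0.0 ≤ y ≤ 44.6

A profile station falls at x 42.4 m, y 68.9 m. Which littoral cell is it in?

The point has x = 42.4 and y = 68.9.
Only Z-13 satisfies 38.4 ≤ x ≤ 66.1 and 44.6 ≤ y ≤ 75.9.

Z-13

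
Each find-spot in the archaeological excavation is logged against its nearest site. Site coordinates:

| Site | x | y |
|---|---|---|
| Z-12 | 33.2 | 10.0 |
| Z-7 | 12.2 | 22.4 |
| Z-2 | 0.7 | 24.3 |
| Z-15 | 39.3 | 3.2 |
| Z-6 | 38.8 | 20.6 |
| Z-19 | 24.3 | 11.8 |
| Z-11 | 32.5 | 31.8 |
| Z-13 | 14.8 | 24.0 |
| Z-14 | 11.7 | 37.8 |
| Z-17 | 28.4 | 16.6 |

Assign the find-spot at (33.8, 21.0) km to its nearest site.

Squared distances to each site:
Z-12: 121.360; Z-7: 468.520; Z-2: 1106.500; Z-15: 347.090; Z-6: 25.160; Z-19: 174.890; Z-11: 118.330; Z-13: 370.000; Z-14: 770.650; Z-17: 48.520.
Minimum at Z-6.

Z-6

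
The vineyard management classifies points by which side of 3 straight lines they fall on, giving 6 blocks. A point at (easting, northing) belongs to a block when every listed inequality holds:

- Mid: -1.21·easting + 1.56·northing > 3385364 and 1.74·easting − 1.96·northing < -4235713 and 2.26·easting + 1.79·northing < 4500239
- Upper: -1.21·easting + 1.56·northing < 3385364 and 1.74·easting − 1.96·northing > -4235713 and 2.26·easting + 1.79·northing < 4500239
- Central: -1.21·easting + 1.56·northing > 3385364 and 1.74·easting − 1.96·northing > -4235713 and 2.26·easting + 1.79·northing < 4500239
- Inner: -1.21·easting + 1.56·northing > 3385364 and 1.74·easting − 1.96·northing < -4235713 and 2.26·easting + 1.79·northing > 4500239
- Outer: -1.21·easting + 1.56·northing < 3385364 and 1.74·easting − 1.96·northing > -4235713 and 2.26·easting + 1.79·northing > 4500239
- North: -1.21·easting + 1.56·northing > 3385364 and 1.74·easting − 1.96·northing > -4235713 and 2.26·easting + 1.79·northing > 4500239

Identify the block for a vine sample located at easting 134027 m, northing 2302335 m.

Mid

-1.21·134027 + 1.56·2302335 = 3429469.930, which is > 3385364
1.74·134027 − 1.96·2302335 = -4279369.620, which is < -4235713
2.26·134027 + 1.79·2302335 = 4424080.670, which is < 4500239
This sign pattern matches Mid.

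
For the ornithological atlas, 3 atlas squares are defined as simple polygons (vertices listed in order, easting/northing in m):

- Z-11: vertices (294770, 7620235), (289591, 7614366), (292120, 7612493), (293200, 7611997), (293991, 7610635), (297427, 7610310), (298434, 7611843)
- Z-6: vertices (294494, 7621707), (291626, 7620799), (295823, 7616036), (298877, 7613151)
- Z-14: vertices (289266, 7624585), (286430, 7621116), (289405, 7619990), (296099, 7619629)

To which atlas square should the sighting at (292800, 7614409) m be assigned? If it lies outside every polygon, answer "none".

Z-11

Cast a ray rightward from (292800, 7614409). For each polygon, the edges (by vertex number in listed order) whose endpoints lie on opposite sides of northing = 7614409, where each meets that height, and whether that is right or left of the point:
Z-11: 1–2 at easting≈289628.9 (left), 7–1 at easting≈297313.7 (right) → 1 crossing.
Z-6: 3–4 at easting≈297545.3 (right), 4–1 at easting≈298232.6 (right) → 2 crossings.
Z-14: no edge straddles that height → 0 crossings.
Only Z-11 has an odd count, so the point is inside Z-11.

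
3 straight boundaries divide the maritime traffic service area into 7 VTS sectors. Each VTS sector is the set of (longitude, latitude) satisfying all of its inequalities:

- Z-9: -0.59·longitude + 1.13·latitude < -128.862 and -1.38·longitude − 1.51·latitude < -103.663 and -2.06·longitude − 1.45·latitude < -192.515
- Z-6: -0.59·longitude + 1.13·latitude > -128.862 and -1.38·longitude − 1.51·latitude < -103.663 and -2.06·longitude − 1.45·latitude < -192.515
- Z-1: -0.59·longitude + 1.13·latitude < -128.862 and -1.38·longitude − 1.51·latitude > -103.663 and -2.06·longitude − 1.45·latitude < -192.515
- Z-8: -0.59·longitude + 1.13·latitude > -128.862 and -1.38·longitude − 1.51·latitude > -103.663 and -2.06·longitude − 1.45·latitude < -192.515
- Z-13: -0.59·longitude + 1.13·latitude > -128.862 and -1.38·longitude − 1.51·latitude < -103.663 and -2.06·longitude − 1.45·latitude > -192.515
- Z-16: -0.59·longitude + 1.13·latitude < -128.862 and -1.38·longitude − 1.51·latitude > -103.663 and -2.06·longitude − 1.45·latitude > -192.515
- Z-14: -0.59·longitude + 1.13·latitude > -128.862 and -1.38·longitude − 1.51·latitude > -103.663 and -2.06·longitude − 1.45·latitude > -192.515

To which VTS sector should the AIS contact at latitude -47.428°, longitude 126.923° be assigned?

-0.59·126.923 + 1.13·-47.428 = -128.478, which is > -128.862
-1.38·126.923 − 1.51·-47.428 = -103.537, which is > -103.663
-2.06·126.923 − 1.45·-47.428 = -192.691, which is < -192.515
This sign pattern matches Z-8.

Z-8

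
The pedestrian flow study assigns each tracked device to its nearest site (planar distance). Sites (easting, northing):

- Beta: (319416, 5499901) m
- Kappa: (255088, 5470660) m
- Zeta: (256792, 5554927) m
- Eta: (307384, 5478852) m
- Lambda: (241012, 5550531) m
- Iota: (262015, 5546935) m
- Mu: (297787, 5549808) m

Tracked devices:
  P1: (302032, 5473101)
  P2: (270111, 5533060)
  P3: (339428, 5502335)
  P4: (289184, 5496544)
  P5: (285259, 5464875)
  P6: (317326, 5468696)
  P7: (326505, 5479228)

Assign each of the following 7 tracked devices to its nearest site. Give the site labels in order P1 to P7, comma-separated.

P1 → Eta (d²=61717905.00)
P2 → Iota (d²=258060841.00)
P3 → Beta (d²=406404500.00)
P4 → Eta (d²=644246864.00)
P5 → Eta (d²=684872154.00)
P6 → Eta (d²=201987700.00)
P7 → Eta (d²=365754017.00)

Eta, Iota, Beta, Eta, Eta, Eta, Eta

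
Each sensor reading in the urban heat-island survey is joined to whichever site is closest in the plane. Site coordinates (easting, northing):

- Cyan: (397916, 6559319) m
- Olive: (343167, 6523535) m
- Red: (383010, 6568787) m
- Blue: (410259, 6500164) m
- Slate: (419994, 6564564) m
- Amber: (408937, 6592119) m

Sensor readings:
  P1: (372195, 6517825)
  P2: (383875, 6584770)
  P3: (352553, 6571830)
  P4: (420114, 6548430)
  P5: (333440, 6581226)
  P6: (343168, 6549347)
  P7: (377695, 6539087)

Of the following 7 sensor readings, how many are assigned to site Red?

P1 → Olive
P2 → Red
P3 → Red
P4 → Slate
P5 → Red
P6 → Olive
P7 → Cyan
3 of the 7 go to Red.

3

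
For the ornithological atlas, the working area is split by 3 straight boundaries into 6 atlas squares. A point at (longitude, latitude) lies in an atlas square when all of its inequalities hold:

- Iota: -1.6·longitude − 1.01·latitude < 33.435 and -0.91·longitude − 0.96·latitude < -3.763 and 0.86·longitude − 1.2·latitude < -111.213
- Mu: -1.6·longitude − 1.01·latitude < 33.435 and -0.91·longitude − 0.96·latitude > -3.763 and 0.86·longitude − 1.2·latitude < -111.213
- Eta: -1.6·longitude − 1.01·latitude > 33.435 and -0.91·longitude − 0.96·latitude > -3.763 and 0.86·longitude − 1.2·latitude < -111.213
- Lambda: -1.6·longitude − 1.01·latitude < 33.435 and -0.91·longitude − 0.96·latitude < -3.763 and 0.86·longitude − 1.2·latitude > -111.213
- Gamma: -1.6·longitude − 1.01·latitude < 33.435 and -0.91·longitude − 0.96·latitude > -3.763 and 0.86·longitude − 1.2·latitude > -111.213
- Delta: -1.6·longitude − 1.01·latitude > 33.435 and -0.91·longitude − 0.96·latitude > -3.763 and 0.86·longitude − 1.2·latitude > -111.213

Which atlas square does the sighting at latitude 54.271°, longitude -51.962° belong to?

-1.6·-51.962 − 1.01·54.271 = 28.325, which is < 33.435
-0.91·-51.962 − 0.96·54.271 = -4.815, which is < -3.763
0.86·-51.962 − 1.2·54.271 = -109.813, which is > -111.213
This sign pattern matches Lambda.

Lambda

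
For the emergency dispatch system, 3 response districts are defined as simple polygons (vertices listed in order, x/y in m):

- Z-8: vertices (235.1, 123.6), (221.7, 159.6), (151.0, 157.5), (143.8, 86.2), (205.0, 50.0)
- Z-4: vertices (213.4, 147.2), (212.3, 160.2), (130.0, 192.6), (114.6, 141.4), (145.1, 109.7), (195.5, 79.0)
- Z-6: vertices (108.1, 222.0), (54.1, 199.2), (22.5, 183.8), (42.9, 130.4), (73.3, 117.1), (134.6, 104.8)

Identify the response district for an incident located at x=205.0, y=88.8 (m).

Cast a ray rightward from (205.0, 88.8). For each polygon, the edges (by vertex number in listed order) whose endpoints lie on opposite sides of y = 88.8, where each meets that height, and whether that is right or left of the point:
Z-8: 3–4 at x≈144.06 (left), 5–1 at x≈220.87 (right) → 1 crossing.
Z-4: 5–6 at x≈179.41 (left), 6–1 at x≈198.07 (left) → 0 crossings.
Z-6: no edge straddles that height → 0 crossings.
Only Z-8 has an odd count, so the point is inside Z-8.

Z-8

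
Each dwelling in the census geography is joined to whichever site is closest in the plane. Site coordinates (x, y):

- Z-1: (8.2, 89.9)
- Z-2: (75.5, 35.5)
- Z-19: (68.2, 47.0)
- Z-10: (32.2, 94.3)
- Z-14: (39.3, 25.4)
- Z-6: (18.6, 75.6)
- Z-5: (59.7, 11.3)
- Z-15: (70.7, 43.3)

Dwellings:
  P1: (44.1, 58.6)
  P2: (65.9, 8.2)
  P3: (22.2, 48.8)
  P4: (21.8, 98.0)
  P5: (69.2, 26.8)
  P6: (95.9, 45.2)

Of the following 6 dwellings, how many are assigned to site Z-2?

2

P1 → Z-19
P2 → Z-5
P3 → Z-6
P4 → Z-10
P5 → Z-2
P6 → Z-2
2 of the 6 go to Z-2.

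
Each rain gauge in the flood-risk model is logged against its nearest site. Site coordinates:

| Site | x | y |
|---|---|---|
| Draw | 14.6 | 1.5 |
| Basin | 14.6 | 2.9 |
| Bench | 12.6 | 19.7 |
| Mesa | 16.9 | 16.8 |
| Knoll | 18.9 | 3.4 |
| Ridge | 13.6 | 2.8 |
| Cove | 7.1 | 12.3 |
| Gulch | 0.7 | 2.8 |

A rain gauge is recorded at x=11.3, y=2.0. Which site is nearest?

Ridge

Squared distances to each site:
Draw: 11.140; Basin: 11.700; Bench: 314.980; Mesa: 250.400; Knoll: 59.720; Ridge: 5.930; Cove: 123.730; Gulch: 113.000.
Minimum at Ridge.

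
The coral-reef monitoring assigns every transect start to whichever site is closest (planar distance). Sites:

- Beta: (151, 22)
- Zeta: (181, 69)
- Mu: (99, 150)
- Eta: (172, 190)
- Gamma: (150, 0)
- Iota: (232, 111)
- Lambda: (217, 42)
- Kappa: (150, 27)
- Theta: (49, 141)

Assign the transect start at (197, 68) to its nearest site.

Squared distances to each site:
Beta: 4232.000; Zeta: 257.000; Mu: 16328.000; Eta: 15509.000; Gamma: 6833.000; Iota: 3074.000; Lambda: 1076.000; Kappa: 3890.000; Theta: 27233.000.
Minimum at Zeta.

Zeta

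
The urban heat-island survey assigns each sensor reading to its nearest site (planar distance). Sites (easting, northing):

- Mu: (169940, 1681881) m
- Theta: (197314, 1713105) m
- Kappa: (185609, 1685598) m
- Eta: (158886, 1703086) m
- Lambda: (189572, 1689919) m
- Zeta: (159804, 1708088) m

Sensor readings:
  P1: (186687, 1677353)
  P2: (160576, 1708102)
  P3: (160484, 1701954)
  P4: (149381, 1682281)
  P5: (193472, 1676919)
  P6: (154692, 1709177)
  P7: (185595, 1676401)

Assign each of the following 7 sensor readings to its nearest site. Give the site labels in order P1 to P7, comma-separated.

P1 → Kappa (d²=69142109.00)
P2 → Zeta (d²=596180.00)
P3 → Eta (d²=3835028.00)
P4 → Mu (d²=422832481.00)
P5 → Kappa (d²=137151810.00)
P6 → Zeta (d²=27318465.00)
P7 → Kappa (d²=84585005.00)

Kappa, Zeta, Eta, Mu, Kappa, Zeta, Kappa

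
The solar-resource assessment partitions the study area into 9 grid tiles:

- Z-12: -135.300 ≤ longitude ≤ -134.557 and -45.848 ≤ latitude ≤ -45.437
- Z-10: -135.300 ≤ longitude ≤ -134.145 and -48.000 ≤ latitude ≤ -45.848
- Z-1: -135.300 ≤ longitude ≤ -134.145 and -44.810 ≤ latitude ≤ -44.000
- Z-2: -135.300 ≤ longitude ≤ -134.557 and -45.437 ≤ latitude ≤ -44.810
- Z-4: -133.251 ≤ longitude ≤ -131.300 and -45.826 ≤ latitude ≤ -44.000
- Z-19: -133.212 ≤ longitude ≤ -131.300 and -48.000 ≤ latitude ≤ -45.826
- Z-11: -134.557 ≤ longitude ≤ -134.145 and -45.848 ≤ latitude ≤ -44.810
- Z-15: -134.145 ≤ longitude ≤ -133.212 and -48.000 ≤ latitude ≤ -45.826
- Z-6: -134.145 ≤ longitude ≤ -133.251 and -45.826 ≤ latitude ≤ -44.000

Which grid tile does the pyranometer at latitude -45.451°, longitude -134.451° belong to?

The point has longitude = -134.451 and latitude = -45.451.
Only Z-11 satisfies -134.557 ≤ longitude ≤ -134.145 and -45.848 ≤ latitude ≤ -44.810.

Z-11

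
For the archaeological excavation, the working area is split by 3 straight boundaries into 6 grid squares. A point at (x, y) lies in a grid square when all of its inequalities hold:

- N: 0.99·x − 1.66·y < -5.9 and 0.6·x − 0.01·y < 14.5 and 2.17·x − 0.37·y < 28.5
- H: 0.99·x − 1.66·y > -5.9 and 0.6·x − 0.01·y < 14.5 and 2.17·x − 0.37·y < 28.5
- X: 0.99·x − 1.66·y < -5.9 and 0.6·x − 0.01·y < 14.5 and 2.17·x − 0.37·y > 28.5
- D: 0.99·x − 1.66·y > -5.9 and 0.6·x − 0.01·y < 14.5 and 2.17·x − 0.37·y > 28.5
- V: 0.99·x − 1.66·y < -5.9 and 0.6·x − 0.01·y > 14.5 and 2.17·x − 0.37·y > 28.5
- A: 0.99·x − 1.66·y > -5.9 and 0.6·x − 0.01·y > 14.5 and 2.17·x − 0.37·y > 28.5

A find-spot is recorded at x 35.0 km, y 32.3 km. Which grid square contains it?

V

0.99·35.0 − 1.66·32.3 = -18.968, which is < -5.9
0.6·35.0 − 0.01·32.3 = 20.677, which is > 14.5
2.17·35.0 − 0.37·32.3 = 63.999, which is > 28.5
This sign pattern matches V.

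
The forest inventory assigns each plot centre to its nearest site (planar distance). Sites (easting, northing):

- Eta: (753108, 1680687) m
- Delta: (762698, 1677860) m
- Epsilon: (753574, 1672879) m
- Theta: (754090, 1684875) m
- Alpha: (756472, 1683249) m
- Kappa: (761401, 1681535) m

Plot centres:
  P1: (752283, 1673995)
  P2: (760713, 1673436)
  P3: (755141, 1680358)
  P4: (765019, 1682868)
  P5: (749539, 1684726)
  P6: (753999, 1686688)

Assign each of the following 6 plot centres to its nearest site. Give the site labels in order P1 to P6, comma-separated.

P1 → Epsilon (d²=2912137.00)
P2 → Delta (d²=23512001.00)
P3 → Eta (d²=4241330.00)
P4 → Kappa (d²=14866813.00)
P5 → Theta (d²=20733802.00)
P6 → Theta (d²=3295250.00)

Epsilon, Delta, Eta, Kappa, Theta, Theta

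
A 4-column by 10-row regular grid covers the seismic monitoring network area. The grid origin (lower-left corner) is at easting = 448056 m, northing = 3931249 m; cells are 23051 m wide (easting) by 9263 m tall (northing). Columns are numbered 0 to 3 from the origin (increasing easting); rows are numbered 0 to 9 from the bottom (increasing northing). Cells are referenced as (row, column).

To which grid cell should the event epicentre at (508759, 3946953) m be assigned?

Column index: ⌊(508759 − 448056) / 23051⌋ = ⌊2.633⌋ = 2
Row offset from origin: ⌊(3946953 − 3931249) / 9263⌋ = ⌊1.695⌋ = 1 → row 1

(1, 2)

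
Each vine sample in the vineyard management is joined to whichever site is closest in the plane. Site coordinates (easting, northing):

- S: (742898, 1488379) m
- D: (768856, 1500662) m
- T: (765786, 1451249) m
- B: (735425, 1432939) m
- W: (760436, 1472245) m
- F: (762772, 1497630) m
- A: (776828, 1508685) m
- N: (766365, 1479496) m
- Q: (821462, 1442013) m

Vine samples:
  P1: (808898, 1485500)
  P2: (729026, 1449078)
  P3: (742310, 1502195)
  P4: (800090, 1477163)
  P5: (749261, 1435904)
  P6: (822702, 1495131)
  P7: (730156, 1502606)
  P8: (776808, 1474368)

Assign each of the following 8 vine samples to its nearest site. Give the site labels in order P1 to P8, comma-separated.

P1 → A (d²=1566029125.00)
P2 → B (d²=301414522.00)
P3 → S (d²=191227600.00)
P4 → N (d²=1142818514.00)
P5 → B (d²=200226121.00)
P6 → A (d²=2288134792.00)
P7 → S (d²=364766093.00)
P8 → N (d²=135352633.00)

A, B, S, N, B, A, S, N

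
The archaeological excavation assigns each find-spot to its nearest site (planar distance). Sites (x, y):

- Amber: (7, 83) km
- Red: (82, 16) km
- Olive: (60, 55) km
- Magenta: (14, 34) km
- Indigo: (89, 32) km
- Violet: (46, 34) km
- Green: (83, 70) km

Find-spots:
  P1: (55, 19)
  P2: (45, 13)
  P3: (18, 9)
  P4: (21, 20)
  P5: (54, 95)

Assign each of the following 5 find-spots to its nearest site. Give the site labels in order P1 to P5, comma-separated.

Violet, Violet, Magenta, Magenta, Green

P1 → Violet (d²=306.00)
P2 → Violet (d²=442.00)
P3 → Magenta (d²=641.00)
P4 → Magenta (d²=245.00)
P5 → Green (d²=1466.00)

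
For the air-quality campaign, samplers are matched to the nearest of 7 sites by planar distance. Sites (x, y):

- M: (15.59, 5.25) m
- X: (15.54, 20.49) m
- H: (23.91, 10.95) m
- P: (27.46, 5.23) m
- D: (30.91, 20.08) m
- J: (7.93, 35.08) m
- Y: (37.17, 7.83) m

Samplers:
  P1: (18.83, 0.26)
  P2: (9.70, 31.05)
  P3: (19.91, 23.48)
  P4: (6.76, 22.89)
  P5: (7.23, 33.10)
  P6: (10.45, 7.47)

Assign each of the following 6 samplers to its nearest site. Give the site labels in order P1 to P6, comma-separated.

M, J, X, X, J, M

P1 → M (d²=35.40)
P2 → J (d²=19.37)
P3 → X (d²=28.04)
P4 → X (d²=82.85)
P5 → J (d²=4.41)
P6 → M (d²=31.35)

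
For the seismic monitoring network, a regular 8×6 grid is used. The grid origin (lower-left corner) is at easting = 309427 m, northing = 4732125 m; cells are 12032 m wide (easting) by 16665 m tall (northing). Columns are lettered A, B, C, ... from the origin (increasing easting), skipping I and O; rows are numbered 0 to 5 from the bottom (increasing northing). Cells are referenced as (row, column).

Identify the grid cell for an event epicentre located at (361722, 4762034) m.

(1, E)

Column index: ⌊(361722 − 309427) / 12032⌋ = ⌊4.346⌋ = 4 → column E
Row offset from origin: ⌊(4762034 − 4732125) / 16665⌋ = ⌊1.795⌋ = 1 → row 1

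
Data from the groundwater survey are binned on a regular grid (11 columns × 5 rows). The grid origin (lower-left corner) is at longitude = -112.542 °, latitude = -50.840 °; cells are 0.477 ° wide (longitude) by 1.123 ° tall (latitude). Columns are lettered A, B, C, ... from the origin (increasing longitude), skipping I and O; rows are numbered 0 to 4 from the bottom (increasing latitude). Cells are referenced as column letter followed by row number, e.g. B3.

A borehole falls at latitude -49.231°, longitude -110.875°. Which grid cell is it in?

Column index: ⌊(-110.875 − -112.542) / 0.477⌋ = ⌊3.495⌋ = 3 → column D
Row offset from origin: ⌊(-49.231 − -50.840) / 1.123⌋ = ⌊1.433⌋ = 1 → row 1

D1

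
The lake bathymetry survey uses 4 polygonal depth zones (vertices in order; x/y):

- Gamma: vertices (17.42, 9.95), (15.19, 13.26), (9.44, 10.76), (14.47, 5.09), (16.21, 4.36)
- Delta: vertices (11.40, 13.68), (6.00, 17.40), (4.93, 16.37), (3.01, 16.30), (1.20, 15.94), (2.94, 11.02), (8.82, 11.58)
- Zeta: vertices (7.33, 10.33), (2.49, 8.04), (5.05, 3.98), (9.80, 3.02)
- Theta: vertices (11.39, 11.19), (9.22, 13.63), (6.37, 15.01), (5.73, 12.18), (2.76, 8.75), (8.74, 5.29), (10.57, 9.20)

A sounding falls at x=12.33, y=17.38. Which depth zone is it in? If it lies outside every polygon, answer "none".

Cast a ray rightward from (12.33, 17.38). For each polygon, the edges (by vertex number in listed order) whose endpoints lie on opposite sides of y = 17.38, where each meets that height, and whether that is right or left of the point:
Gamma: no edge straddles that height → 0 crossings.
Delta: 1–2 at x≈6.029 (left), 2–3 at x≈5.979 (left) → 0 crossings.
Zeta: no edge straddles that height → 0 crossings.
Theta: no edge straddles that height → 0 crossings.
All counts are even, so the point lies outside every listed polygon.

none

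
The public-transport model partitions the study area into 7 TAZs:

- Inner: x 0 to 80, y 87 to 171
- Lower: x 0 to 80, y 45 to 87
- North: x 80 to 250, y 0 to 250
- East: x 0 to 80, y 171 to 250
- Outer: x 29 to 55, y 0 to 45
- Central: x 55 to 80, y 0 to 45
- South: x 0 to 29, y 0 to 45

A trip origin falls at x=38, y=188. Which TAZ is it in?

East

The point has x = 38 and y = 188.
Only East satisfies 0 ≤ x ≤ 80 and 171 ≤ y ≤ 250.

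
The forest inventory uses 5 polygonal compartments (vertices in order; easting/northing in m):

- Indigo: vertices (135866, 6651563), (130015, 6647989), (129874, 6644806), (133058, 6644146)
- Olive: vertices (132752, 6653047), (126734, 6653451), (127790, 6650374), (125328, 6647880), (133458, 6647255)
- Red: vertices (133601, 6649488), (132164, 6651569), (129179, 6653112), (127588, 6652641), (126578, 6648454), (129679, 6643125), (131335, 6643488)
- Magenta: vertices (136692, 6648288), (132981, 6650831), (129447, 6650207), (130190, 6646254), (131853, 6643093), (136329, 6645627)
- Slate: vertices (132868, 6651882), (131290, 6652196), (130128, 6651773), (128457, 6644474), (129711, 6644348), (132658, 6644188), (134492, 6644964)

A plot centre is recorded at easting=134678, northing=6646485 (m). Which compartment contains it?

Cast a ray rightward from (134678, 6646485). For each polygon, the edges (by vertex number in listed order) whose endpoints lie on opposite sides of northing = 6646485, where each meets that height, and whether that is right or left of the point:
Indigo: 2–3 at easting≈129948.4 (left), 4–1 at easting≈133943.5 (left) → 0 crossings.
Olive: no edge straddles that height → 0 crossings.
Red: 5–6 at easting≈127723.8 (left), 7–1 at easting≈132466.9 (left) → 0 crossings.
Magenta: 3–4 at easting≈130146.6 (left), 6–1 at easting≈136446.0 (right) → 1 crossing.
Slate: 3–4 at easting≈128917.4 (left), 7–1 at easting≈134134.9 (left) → 0 crossings.
Only Magenta has an odd count, so the point is inside Magenta.

Magenta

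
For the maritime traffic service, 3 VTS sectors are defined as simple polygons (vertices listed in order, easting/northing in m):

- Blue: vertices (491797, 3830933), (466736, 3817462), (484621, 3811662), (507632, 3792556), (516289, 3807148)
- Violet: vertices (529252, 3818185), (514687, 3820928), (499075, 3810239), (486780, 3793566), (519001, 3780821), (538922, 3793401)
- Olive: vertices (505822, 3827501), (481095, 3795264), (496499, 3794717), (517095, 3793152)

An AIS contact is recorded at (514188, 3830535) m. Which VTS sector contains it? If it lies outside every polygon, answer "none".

none

Cast a ray rightward from (514188, 3830535). For each polygon, the edges (by vertex number in listed order) whose endpoints lie on opposite sides of northing = 3830535, where each meets that height, and whether that is right or left of the point:
Blue: 1–2 at easting≈491056.6 (left), 5–1 at easting≈492206.8 (left) → 0 crossings.
Violet: no edge straddles that height → 0 crossings.
Olive: no edge straddles that height → 0 crossings.
All counts are even, so the point lies outside every listed polygon.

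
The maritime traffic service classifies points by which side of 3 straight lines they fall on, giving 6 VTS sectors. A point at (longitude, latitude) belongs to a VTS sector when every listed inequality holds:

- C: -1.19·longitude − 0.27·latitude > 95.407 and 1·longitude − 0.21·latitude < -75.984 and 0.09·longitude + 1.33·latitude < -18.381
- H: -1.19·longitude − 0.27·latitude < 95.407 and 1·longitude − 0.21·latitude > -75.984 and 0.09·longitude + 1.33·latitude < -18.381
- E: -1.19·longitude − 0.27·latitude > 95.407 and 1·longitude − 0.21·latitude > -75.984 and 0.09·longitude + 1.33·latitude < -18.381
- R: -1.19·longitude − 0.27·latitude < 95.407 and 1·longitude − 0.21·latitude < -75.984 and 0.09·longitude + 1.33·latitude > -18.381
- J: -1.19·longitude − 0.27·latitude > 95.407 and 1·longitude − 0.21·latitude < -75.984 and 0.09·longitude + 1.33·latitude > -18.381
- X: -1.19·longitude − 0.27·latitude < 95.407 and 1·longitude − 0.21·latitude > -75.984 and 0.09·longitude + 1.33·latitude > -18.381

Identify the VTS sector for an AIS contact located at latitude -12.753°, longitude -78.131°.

-1.19·-78.131 − 0.27·-12.753 = 96.419, which is > 95.407
1·-78.131 − 0.21·-12.753 = -75.453, which is > -75.984
0.09·-78.131 + 1.33·-12.753 = -23.993, which is < -18.381
This sign pattern matches E.

E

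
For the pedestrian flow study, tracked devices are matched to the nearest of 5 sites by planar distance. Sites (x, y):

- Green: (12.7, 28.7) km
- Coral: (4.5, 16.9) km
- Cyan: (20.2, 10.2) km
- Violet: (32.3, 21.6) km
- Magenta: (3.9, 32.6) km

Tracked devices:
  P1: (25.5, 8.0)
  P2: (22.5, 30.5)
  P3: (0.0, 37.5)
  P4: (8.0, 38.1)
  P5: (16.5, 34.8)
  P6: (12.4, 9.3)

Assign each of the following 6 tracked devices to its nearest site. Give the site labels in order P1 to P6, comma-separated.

P1 → Cyan (d²=32.93)
P2 → Green (d²=99.28)
P3 → Magenta (d²=39.22)
P4 → Magenta (d²=47.06)
P5 → Green (d²=51.65)
P6 → Cyan (d²=61.65)

Cyan, Green, Magenta, Magenta, Green, Cyan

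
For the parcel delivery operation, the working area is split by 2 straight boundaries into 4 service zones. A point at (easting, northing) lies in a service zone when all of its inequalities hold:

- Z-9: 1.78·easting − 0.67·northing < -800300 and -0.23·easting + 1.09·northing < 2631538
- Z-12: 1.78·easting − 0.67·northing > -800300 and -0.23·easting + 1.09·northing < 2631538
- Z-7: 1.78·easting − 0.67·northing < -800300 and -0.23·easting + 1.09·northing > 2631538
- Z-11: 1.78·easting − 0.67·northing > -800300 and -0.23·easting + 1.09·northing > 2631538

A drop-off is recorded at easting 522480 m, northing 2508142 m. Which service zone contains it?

Z-12

1.78·522480 − 0.67·2508142 = -750440.740, which is > -800300
-0.23·522480 + 1.09·2508142 = 2613704.380, which is < 2631538
This sign pattern matches Z-12.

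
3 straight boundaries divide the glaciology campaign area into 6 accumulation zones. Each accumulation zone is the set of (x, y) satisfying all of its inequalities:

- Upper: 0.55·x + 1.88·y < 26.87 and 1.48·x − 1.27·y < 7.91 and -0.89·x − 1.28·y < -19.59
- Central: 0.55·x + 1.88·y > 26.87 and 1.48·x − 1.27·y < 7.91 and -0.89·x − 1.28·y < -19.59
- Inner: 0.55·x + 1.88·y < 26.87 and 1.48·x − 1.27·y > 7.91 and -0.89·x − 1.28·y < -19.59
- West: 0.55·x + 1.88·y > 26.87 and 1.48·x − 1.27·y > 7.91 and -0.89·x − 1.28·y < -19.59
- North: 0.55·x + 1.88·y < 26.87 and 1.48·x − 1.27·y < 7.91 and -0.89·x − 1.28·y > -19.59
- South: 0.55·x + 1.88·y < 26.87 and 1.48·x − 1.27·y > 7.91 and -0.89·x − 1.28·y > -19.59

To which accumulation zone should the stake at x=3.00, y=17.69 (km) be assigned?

0.55·3.00 + 1.88·17.69 = 34.907, which is > 26.87
1.48·3.00 − 1.27·17.69 = -18.026, which is < 7.91
-0.89·3.00 − 1.28·17.69 = -25.313, which is < -19.59
This sign pattern matches Central.

Central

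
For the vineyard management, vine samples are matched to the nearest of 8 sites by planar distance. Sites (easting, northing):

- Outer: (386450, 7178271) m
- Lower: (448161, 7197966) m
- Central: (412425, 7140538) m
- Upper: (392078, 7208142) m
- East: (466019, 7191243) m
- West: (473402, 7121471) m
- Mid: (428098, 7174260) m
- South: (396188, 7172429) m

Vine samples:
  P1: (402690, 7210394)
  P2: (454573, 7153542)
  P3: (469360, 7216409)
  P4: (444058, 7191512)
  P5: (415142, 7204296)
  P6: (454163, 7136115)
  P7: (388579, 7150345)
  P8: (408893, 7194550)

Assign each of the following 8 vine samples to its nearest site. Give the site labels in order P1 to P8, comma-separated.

P1 → Upper (d²=117686048.00)
P2 → Mid (d²=1130161149.00)
P3 → East (d²=644489837.00)
P4 → Lower (d²=58488725.00)
P5 → Upper (d²=546739812.00)
P6 → West (d²=584585857.00)
P7 → South (d²=545599937.00)
P8 → Upper (d²=467486689.00)

Upper, Mid, East, Lower, Upper, West, South, Upper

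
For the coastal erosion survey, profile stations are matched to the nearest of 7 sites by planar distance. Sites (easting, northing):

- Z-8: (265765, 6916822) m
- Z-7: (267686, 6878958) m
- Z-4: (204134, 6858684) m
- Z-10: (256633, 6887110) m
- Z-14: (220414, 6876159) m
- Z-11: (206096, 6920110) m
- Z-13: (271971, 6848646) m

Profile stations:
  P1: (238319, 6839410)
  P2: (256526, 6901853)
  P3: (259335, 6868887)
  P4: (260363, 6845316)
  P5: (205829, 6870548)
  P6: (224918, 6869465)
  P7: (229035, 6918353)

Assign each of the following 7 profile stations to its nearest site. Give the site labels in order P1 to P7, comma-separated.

P1 → Z-13 (d²=1217760800.00)
P2 → Z-10 (d²=217367498.00)
P3 → Z-7 (d²=171164242.00)
P4 → Z-13 (d²=145834564.00)
P5 → Z-4 (d²=143627521.00)
P6 → Z-14 (d²=65095652.00)
P7 → Z-11 (d²=529284770.00)

Z-13, Z-10, Z-7, Z-13, Z-4, Z-14, Z-11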